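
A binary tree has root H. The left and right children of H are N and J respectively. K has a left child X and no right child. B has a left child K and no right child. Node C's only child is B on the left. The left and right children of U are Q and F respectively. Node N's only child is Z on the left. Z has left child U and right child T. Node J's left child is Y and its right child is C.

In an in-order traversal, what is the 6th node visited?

In-order visits the left subtree, then the node, then the right subtree.
At H: go left to N.
  At N: go left to Z.
    At Z: go left to U.
      At U: go left to Q.
        Q is a leaf — visit Q.
      Visit U.
      At U: go right to F.
        F is a leaf — visit F.
    Visit Z.
    At Z: go right to T.
      T is a leaf — visit T.
  Visit N.
  At N: no right child.
Visit H.
At H: go right to J.
  At J: go left to Y.
    Y is a leaf — visit Y.
  Visit J.
  At J: go right to C.
    At C: go left to B.
      At B: go left to K.
        At K: go left to X.
          X is a leaf — visit X.
        Visit K.
        At K: no right child.
      Visit B.
      At B: no right child.
    Visit C.
    At C: no right child.
Full in-order sequence: Q, U, F, Z, T, N, H, Y, J, X, K, B, C.

N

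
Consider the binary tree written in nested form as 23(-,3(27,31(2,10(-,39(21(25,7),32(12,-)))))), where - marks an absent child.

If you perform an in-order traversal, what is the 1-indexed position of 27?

2

In-order visits the left subtree, then the node, then the right subtree.
At 23: no left child.
Visit 23.
At 23: go right to 3.
  At 3: go left to 27.
    27 is a leaf — visit 27.
  Visit 3.
  At 3: go right to 31.
    At 31: go left to 2.
      2 is a leaf — visit 2.
    Visit 31.
    At 31: go right to 10.
      At 10: no left child.
      Visit 10.
      At 10: go right to 39.
        At 39: go left to 21.
          At 21: go left to 25.
            25 is a leaf — visit 25.
          Visit 21.
          At 21: go right to 7.
            7 is a leaf — visit 7.
        Visit 39.
        At 39: go right to 32.
          At 32: go left to 12.
            12 is a leaf — visit 12.
          Visit 32.
          At 32: no right child.
Full in-order sequence: 23, 27, 3, 2, 31, 10, 25, 21, 7, 39, 12, 32.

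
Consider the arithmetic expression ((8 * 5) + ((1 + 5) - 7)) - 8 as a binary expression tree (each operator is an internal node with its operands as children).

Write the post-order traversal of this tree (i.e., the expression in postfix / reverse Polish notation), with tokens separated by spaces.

Post-order on an expression tree gives postfix notation: for each operator, emit left operand, right operand, then the operator.

8 5 * 1 5 + 7 - + 8 -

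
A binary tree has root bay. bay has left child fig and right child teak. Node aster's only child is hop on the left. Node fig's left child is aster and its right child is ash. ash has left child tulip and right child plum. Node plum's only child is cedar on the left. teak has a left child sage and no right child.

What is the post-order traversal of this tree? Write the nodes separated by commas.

Post-order visits the left subtree, then the right subtree, then the node.
At bay: go left to fig.
  At fig: go left to aster.
    At aster: go left to hop.
      hop is a leaf — visit hop.
    At aster: no right child.
    Visit aster.
  At fig: go right to ash.
    At ash: go left to tulip.
      tulip is a leaf — visit tulip.
    At ash: go right to plum.
      At plum: go left to cedar.
        cedar is a leaf — visit cedar.
      At plum: no right child.
      Visit plum.
    Visit ash.
  Visit fig.
At bay: go right to teak.
  At teak: go left to sage.
    sage is a leaf — visit sage.
  At teak: no right child.
  Visit teak.
Visit bay.

hop, aster, tulip, cedar, plum, ash, fig, sage, teak, bay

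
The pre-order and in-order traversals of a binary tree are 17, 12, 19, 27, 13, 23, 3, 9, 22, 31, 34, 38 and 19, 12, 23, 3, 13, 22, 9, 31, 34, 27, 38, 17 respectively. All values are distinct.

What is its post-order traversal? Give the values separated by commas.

The first element of pre-order is the root; it splits in-order into left and right subtrees.
Root 17: left subtree has 11 nodes {19, 12, 23, 3, 13, 22, 9, 31, 34, 27, 38}, right has 0 { }.
  Root 12: left subtree has 1 node {19}, right has 9 {23, 3, 13, 22, 9, 31, 34, 27, 38}.
    Root 27: left subtree has 7 nodes {23, 3, 13, 22, 9, 31, 34}, right has 1 {38}.
      Root 13: left subtree has 2 nodes {23, 3}, right has 4 {22, 9, 31, 34}.
        Root 23: left subtree has 0 nodes { }, right has 1 {3}.
        Root 9: left subtree has 1 node {22}, right has 2 {31, 34}.
          Root 31: left subtree has 0 nodes { }, right has 1 {34}.

19, 3, 23, 22, 34, 31, 9, 13, 38, 27, 12, 17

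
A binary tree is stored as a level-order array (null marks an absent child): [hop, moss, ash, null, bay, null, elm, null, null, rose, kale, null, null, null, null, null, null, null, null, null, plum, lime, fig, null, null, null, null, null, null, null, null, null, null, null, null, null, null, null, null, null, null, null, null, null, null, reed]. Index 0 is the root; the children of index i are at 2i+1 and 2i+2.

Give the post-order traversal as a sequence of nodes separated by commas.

Post-order visits the left subtree, then the right subtree, then the node.
At hop: go left to moss.
  At moss: no left child.
  At moss: go right to bay.
    At bay: go left to rose.
      At rose: no left child.
      At rose: go right to plum.
        plum is a leaf — visit plum.
      Visit rose.
    At bay: go right to kale.
      At kale: go left to lime.
        lime is a leaf — visit lime.
      At kale: go right to fig.
        At fig: go left to reed.
          reed is a leaf — visit reed.
        At fig: no right child.
        Visit fig.
      Visit kale.
    Visit bay.
  Visit moss.
At hop: go right to ash.
  At ash: no left child.
  At ash: go right to elm.
    elm is a leaf — visit elm.
  Visit ash.
Visit hop.

plum, rose, lime, reed, fig, kale, bay, moss, elm, ash, hop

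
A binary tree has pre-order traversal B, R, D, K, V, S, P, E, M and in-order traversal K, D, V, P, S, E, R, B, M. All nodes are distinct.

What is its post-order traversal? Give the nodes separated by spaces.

K P E S V D R M B

The first element of pre-order is the root; it splits in-order into left and right subtrees.
Root B: left subtree has 7 nodes {K, D, V, P, S, E, R}, right has 1 {M}.
  Root R: left subtree has 6 nodes {K, D, V, P, S, E}, right has 0 { }.
    Root D: left subtree has 1 node {K}, right has 4 {V, P, S, E}.
      Root V: left subtree has 0 nodes { }, right has 3 {P, S, E}.
        Root S: left subtree has 1 node {P}, right has 1 {E}.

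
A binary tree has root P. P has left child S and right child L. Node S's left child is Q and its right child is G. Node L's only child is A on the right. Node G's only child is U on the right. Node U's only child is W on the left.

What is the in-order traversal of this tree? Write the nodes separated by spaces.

In-order visits the left subtree, then the node, then the right subtree.
At P: go left to S.
  At S: go left to Q.
    Q is a leaf — visit Q.
  Visit S.
  At S: go right to G.
    At G: no left child.
    Visit G.
    At G: go right to U.
      At U: go left to W.
        W is a leaf — visit W.
      Visit U.
      At U: no right child.
Visit P.
At P: go right to L.
  At L: no left child.
  Visit L.
  At L: go right to A.
    A is a leaf — visit A.

Q S G W U P L A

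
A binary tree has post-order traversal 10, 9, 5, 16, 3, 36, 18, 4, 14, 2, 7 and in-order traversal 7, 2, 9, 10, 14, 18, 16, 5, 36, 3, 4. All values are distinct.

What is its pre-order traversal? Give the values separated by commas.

7, 2, 14, 9, 10, 4, 18, 36, 16, 5, 3

The last element of post-order is the root; it splits in-order into left and right subtrees.
Root 7: left subtree has 0 nodes { }, right has 10 {2, 9, 10, 14, 18, 16, 5, 36, 3, 4}.
  Root 2: left subtree has 0 nodes { }, right has 9 {9, 10, 14, 18, 16, 5, 36, 3, 4}.
    Root 14: left subtree has 2 nodes {9, 10}, right has 6 {18, 16, 5, 36, 3, 4}.
      Root 9: left subtree has 0 nodes { }, right has 1 {10}.
      Root 4: left subtree has 5 nodes {18, 16, 5, 36, 3}, right has 0 { }.
        Root 18: left subtree has 0 nodes { }, right has 4 {16, 5, 36, 3}.
          Root 36: left subtree has 2 nodes {16, 5}, right has 1 {3}.
            Root 16: left subtree has 0 nodes { }, right has 1 {5}.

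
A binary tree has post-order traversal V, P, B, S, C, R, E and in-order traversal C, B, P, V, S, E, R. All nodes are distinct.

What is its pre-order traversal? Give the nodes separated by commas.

The last element of post-order is the root; it splits in-order into left and right subtrees.
Root E: left subtree has 5 nodes {C, B, P, V, S}, right has 1 {R}.
  Root C: left subtree has 0 nodes { }, right has 4 {B, P, V, S}.
    Root S: left subtree has 3 nodes {B, P, V}, right has 0 { }.
      Root B: left subtree has 0 nodes { }, right has 2 {P, V}.
        Root P: left subtree has 0 nodes { }, right has 1 {V}.

E, C, S, B, P, V, R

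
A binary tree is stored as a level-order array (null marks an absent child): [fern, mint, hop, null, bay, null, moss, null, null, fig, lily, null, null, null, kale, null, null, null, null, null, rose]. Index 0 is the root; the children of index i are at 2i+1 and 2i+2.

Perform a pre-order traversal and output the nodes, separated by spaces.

fern mint bay fig rose lily hop moss kale

Pre-order visits the node, then its left subtree, then its right subtree.
Visit fern.
At fern: go left to mint.
  Visit mint.
  At mint: no left child.
  At mint: go right to bay.
    Visit bay.
    At bay: go left to fig.
      Visit fig.
      At fig: no left child.
      At fig: go right to rose.
        rose is a leaf — visit rose.
    At bay: go right to lily.
      lily is a leaf — visit lily.
At fern: go right to hop.
  Visit hop.
  At hop: no left child.
  At hop: go right to moss.
    Visit moss.
    At moss: no left child.
    At moss: go right to kale.
      kale is a leaf — visit kale.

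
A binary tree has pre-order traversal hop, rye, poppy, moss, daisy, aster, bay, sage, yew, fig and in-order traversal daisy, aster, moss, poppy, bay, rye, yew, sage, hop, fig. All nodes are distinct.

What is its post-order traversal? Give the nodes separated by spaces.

aster daisy moss bay poppy yew sage rye fig hop

The first element of pre-order is the root; it splits in-order into left and right subtrees.
Root hop: left subtree has 8 nodes {daisy, aster, moss, poppy, bay, rye, yew, sage}, right has 1 {fig}.
  Root rye: left subtree has 5 nodes {daisy, aster, moss, poppy, bay}, right has 2 {yew, sage}.
    Root poppy: left subtree has 3 nodes {daisy, aster, moss}, right has 1 {bay}.
      Root moss: left subtree has 2 nodes {daisy, aster}, right has 0 { }.
        Root daisy: left subtree has 0 nodes { }, right has 1 {aster}.
    Root sage: left subtree has 1 node {yew}, right has 0 { }.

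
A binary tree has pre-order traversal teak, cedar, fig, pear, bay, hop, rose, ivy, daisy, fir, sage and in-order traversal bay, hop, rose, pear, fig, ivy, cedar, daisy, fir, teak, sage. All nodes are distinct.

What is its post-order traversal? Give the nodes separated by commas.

The first element of pre-order is the root; it splits in-order into left and right subtrees.
Root teak: left subtree has 9 nodes {bay, hop, rose, pear, fig, ivy, cedar, daisy, fir}, right has 1 {sage}.
  Root cedar: left subtree has 6 nodes {bay, hop, rose, pear, fig, ivy}, right has 2 {daisy, fir}.
    Root fig: left subtree has 4 nodes {bay, hop, rose, pear}, right has 1 {ivy}.
      Root pear: left subtree has 3 nodes {bay, hop, rose}, right has 0 { }.
        Root bay: left subtree has 0 nodes { }, right has 2 {hop, rose}.
          Root hop: left subtree has 0 nodes { }, right has 1 {rose}.
    Root daisy: left subtree has 0 nodes { }, right has 1 {fir}.

rose, hop, bay, pear, ivy, fig, fir, daisy, cedar, sage, teak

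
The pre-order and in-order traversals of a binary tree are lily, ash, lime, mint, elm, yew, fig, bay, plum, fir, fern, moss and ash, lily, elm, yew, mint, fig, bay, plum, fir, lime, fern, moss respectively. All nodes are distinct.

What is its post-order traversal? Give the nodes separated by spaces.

ash yew elm fir plum bay fig mint moss fern lime lily

The first element of pre-order is the root; it splits in-order into left and right subtrees.
Root lily: left subtree has 1 node {ash}, right has 10 {elm, yew, mint, fig, bay, plum, fir, lime, fern, moss}.
  Root lime: left subtree has 7 nodes {elm, yew, mint, fig, bay, plum, fir}, right has 2 {fern, moss}.
    Root mint: left subtree has 2 nodes {elm, yew}, right has 4 {fig, bay, plum, fir}.
      Root elm: left subtree has 0 nodes { }, right has 1 {yew}.
      Root fig: left subtree has 0 nodes { }, right has 3 {bay, plum, fir}.
        Root bay: left subtree has 0 nodes { }, right has 2 {plum, fir}.
          Root plum: left subtree has 0 nodes { }, right has 1 {fir}.
    Root fern: left subtree has 0 nodes { }, right has 1 {moss}.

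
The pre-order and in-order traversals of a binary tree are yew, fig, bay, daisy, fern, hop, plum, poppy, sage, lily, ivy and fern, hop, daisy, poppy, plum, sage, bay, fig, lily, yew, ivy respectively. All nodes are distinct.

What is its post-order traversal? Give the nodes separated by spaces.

hop fern poppy sage plum daisy bay lily fig ivy yew

The first element of pre-order is the root; it splits in-order into left and right subtrees.
Root yew: left subtree has 9 nodes {fern, hop, daisy, poppy, plum, sage, bay, fig, lily}, right has 1 {ivy}.
  Root fig: left subtree has 7 nodes {fern, hop, daisy, poppy, plum, sage, bay}, right has 1 {lily}.
    Root bay: left subtree has 6 nodes {fern, hop, daisy, poppy, plum, sage}, right has 0 { }.
      Root daisy: left subtree has 2 nodes {fern, hop}, right has 3 {poppy, plum, sage}.
        Root fern: left subtree has 0 nodes { }, right has 1 {hop}.
        Root plum: left subtree has 1 node {poppy}, right has 1 {sage}.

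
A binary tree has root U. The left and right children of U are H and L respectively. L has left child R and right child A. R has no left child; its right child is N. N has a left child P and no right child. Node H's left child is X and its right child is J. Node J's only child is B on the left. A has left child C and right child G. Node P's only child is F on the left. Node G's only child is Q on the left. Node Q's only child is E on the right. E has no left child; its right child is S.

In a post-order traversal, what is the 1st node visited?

Post-order visits the left subtree, then the right subtree, then the node.
At U: go left to H.
  At H: go left to X.
    X is a leaf — visit X.
  At H: go right to J.
    At J: go left to B.
      B is a leaf — visit B.
    At J: no right child.
    Visit J.
  Visit H.
At U: go right to L.
  At L: go left to R.
    At R: no left child.
    At R: go right to N.
      At N: go left to P.
        At P: go left to F.
          F is a leaf — visit F.
        At P: no right child.
        Visit P.
      At N: no right child.
      Visit N.
    Visit R.
  At L: go right to A.
    At A: go left to C.
      C is a leaf — visit C.
    At A: go right to G.
      At G: go left to Q.
        At Q: no left child.
        At Q: go right to E.
          At E: no left child.
          At E: go right to S.
            S is a leaf — visit S.
          Visit E.
        Visit Q.
      At G: no right child.
      Visit G.
    Visit A.
  Visit L.
Visit U.
Full post-order sequence: X, B, J, H, F, P, N, R, C, S, E, Q, G, A, L, U.

X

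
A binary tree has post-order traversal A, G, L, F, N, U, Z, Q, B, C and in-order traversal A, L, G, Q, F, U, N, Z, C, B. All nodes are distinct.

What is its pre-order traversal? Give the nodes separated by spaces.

C Q L A G Z U F N B

The last element of post-order is the root; it splits in-order into left and right subtrees.
Root C: left subtree has 8 nodes {A, L, G, Q, F, U, N, Z}, right has 1 {B}.
  Root Q: left subtree has 3 nodes {A, L, G}, right has 4 {F, U, N, Z}.
    Root L: left subtree has 1 node {A}, right has 1 {G}.
    Root Z: left subtree has 3 nodes {F, U, N}, right has 0 { }.
      Root U: left subtree has 1 node {F}, right has 1 {N}.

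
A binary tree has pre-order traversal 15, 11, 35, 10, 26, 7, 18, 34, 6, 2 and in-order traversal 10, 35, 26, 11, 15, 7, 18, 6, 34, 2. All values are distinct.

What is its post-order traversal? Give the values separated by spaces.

The first element of pre-order is the root; it splits in-order into left and right subtrees.
Root 15: left subtree has 4 nodes {10, 35, 26, 11}, right has 5 {7, 18, 6, 34, 2}.
  Root 11: left subtree has 3 nodes {10, 35, 26}, right has 0 { }.
    Root 35: left subtree has 1 node {10}, right has 1 {26}.
  Root 7: left subtree has 0 nodes { }, right has 4 {18, 6, 34, 2}.
    Root 18: left subtree has 0 nodes { }, right has 3 {6, 34, 2}.
      Root 34: left subtree has 1 node {6}, right has 1 {2}.

10 26 35 11 6 2 34 18 7 15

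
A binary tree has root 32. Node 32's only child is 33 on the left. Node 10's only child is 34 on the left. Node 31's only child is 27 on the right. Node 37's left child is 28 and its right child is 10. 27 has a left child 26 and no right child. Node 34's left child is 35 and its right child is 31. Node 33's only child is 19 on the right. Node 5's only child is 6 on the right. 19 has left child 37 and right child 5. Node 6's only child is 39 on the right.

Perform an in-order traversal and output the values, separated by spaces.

In-order visits the left subtree, then the node, then the right subtree.
At 32: go left to 33.
  At 33: no left child.
  Visit 33.
  At 33: go right to 19.
    At 19: go left to 37.
      At 37: go left to 28.
        28 is a leaf — visit 28.
      Visit 37.
      At 37: go right to 10.
        At 10: go left to 34.
          At 34: go left to 35.
            35 is a leaf — visit 35.
          Visit 34.
          At 34: go right to 31.
            At 31: no left child.
            Visit 31.
            At 31: go right to 27.
              At 27: go left to 26.
                26 is a leaf — visit 26.
              Visit 27.
              At 27: no right child.
        Visit 10.
        At 10: no right child.
    Visit 19.
    At 19: go right to 5.
      At 5: no left child.
      Visit 5.
      At 5: go right to 6.
        At 6: no left child.
        Visit 6.
        At 6: go right to 39.
          39 is a leaf — visit 39.
Visit 32.
At 32: no right child.

33 28 37 35 34 31 26 27 10 19 5 6 39 32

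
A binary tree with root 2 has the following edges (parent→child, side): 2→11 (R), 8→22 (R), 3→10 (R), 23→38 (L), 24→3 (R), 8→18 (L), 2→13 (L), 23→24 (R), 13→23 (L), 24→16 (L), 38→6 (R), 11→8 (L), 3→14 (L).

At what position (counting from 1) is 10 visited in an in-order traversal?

8

In-order visits the left subtree, then the node, then the right subtree.
At 2: go left to 13.
  At 13: go left to 23.
    At 23: go left to 38.
      At 38: no left child.
      Visit 38.
      At 38: go right to 6.
        6 is a leaf — visit 6.
    Visit 23.
    At 23: go right to 24.
      At 24: go left to 16.
        16 is a leaf — visit 16.
      Visit 24.
      At 24: go right to 3.
        At 3: go left to 14.
          14 is a leaf — visit 14.
        Visit 3.
        At 3: go right to 10.
          10 is a leaf — visit 10.
  Visit 13.
  At 13: no right child.
Visit 2.
At 2: go right to 11.
  At 11: go left to 8.
    At 8: go left to 18.
      18 is a leaf — visit 18.
    Visit 8.
    At 8: go right to 22.
      22 is a leaf — visit 22.
  Visit 11.
  At 11: no right child.
Full in-order sequence: 38, 6, 23, 16, 24, 14, 3, 10, 13, 2, 18, 8, 22, 11.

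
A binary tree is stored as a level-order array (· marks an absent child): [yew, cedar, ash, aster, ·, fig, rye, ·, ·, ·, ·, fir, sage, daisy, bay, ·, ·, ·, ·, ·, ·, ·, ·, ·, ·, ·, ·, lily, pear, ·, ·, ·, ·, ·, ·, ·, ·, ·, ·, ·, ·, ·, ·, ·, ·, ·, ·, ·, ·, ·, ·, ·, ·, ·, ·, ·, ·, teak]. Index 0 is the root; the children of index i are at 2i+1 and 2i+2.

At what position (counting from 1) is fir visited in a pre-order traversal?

Pre-order visits the node, then its left subtree, then its right subtree.
Visit yew.
At yew: go left to cedar.
  Visit cedar.
  At cedar: go left to aster.
    aster is a leaf — visit aster.
  At cedar: no right child.
At yew: go right to ash.
  Visit ash.
  At ash: go left to fig.
    Visit fig.
    At fig: go left to fir.
      fir is a leaf — visit fir.
    At fig: go right to sage.
      sage is a leaf — visit sage.
  At ash: go right to rye.
    Visit rye.
    At rye: go left to daisy.
      Visit daisy.
      At daisy: go left to lily.
        lily is a leaf — visit lily.
      At daisy: go right to pear.
        Visit pear.
        At pear: go left to teak.
          teak is a leaf — visit teak.
        At pear: no right child.
    At rye: go right to bay.
      bay is a leaf — visit bay.
Full pre-order sequence: yew, cedar, aster, ash, fig, fir, sage, rye, daisy, lily, pear, teak, bay.

6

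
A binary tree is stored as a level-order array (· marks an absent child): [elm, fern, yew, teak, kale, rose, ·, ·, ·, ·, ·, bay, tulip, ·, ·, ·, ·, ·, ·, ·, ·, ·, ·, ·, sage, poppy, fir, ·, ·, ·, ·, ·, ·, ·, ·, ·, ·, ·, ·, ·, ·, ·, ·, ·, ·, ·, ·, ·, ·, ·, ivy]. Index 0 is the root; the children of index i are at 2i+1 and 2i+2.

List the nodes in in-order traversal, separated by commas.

In-order visits the left subtree, then the node, then the right subtree.
At elm: go left to fern.
  At fern: go left to teak.
    teak is a leaf — visit teak.
  Visit fern.
  At fern: go right to kale.
    kale is a leaf — visit kale.
Visit elm.
At elm: go right to yew.
  At yew: go left to rose.
    At rose: go left to bay.
      At bay: no left child.
      Visit bay.
      At bay: go right to sage.
        At sage: no left child.
        Visit sage.
        At sage: go right to ivy.
          ivy is a leaf — visit ivy.
    Visit rose.
    At rose: go right to tulip.
      At tulip: go left to poppy.
        poppy is a leaf — visit poppy.
      Visit tulip.
      At tulip: go right to fir.
        fir is a leaf — visit fir.
  Visit yew.
  At yew: no right child.

teak, fern, kale, elm, bay, sage, ivy, rose, poppy, tulip, fir, yew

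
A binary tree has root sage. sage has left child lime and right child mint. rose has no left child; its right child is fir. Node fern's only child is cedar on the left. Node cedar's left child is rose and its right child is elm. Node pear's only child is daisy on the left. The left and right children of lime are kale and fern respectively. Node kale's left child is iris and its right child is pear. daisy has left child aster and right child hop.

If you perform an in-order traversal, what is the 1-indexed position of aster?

In-order visits the left subtree, then the node, then the right subtree.
At sage: go left to lime.
  At lime: go left to kale.
    At kale: go left to iris.
      iris is a leaf — visit iris.
    Visit kale.
    At kale: go right to pear.
      At pear: go left to daisy.
        At daisy: go left to aster.
          aster is a leaf — visit aster.
        Visit daisy.
        At daisy: go right to hop.
          hop is a leaf — visit hop.
      Visit pear.
      At pear: no right child.
  Visit lime.
  At lime: go right to fern.
    At fern: go left to cedar.
      At cedar: go left to rose.
        At rose: no left child.
        Visit rose.
        At rose: go right to fir.
          fir is a leaf — visit fir.
      Visit cedar.
      At cedar: go right to elm.
        elm is a leaf — visit elm.
    Visit fern.
    At fern: no right child.
Visit sage.
At sage: go right to mint.
  mint is a leaf — visit mint.
Full in-order sequence: iris, kale, aster, daisy, hop, pear, lime, rose, fir, cedar, elm, fern, sage, mint.

3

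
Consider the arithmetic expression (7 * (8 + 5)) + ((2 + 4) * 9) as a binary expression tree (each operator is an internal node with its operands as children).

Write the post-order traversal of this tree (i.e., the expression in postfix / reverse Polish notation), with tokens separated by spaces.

Post-order on an expression tree gives postfix notation: for each operator, emit left operand, right operand, then the operator.

7 8 5 + * 2 4 + 9 * +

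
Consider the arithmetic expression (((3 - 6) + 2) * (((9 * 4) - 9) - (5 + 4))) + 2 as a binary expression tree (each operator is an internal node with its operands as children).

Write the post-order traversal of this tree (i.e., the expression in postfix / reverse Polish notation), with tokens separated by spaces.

3 6 - 2 + 9 4 * 9 - 5 4 + - * 2 +

Post-order on an expression tree gives postfix notation: for each operator, emit left operand, right operand, then the operator.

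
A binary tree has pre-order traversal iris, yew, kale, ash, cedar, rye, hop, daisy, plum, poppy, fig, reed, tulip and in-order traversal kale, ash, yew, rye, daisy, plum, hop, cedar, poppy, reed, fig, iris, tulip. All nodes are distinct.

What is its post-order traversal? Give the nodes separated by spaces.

ash kale plum daisy hop rye reed fig poppy cedar yew tulip iris

The first element of pre-order is the root; it splits in-order into left and right subtrees.
Root iris: left subtree has 11 nodes {kale, ash, yew, rye, daisy, plum, hop, cedar, poppy, reed, fig}, right has 1 {tulip}.
  Root yew: left subtree has 2 nodes {kale, ash}, right has 8 {rye, daisy, plum, hop, cedar, poppy, reed, fig}.
    Root kale: left subtree has 0 nodes { }, right has 1 {ash}.
    Root cedar: left subtree has 4 nodes {rye, daisy, plum, hop}, right has 3 {poppy, reed, fig}.
      Root rye: left subtree has 0 nodes { }, right has 3 {daisy, plum, hop}.
        Root hop: left subtree has 2 nodes {daisy, plum}, right has 0 { }.
          Root daisy: left subtree has 0 nodes { }, right has 1 {plum}.
      Root poppy: left subtree has 0 nodes { }, right has 2 {reed, fig}.
        Root fig: left subtree has 1 node {reed}, right has 0 { }.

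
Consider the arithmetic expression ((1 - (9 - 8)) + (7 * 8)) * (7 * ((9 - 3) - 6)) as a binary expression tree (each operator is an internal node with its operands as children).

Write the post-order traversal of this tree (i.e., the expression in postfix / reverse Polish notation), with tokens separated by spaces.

1 9 8 - - 7 8 * + 7 9 3 - 6 - * *

Post-order on an expression tree gives postfix notation: for each operator, emit left operand, right operand, then the operator.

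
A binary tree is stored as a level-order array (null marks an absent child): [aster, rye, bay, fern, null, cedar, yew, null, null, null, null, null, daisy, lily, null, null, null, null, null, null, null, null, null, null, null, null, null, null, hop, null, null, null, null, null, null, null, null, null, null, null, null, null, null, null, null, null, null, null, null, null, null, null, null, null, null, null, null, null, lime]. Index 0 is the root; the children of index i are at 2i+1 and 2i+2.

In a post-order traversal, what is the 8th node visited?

yew

Post-order visits the left subtree, then the right subtree, then the node.
At aster: go left to rye.
  At rye: go left to fern.
    fern is a leaf — visit fern.
  At rye: no right child.
  Visit rye.
At aster: go right to bay.
  At bay: go left to cedar.
    At cedar: no left child.
    At cedar: go right to daisy.
      daisy is a leaf — visit daisy.
    Visit cedar.
  At bay: go right to yew.
    At yew: go left to lily.
      At lily: no left child.
      At lily: go right to hop.
        At hop: no left child.
        At hop: go right to lime.
          lime is a leaf — visit lime.
        Visit hop.
      Visit lily.
    At yew: no right child.
    Visit yew.
  Visit bay.
Visit aster.
Full post-order sequence: fern, rye, daisy, cedar, lime, hop, lily, yew, bay, aster.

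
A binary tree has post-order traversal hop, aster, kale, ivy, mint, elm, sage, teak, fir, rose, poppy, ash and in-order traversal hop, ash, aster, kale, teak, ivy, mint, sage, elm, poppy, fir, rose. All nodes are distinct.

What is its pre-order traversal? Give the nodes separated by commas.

The last element of post-order is the root; it splits in-order into left and right subtrees.
Root ash: left subtree has 1 node {hop}, right has 10 {aster, kale, teak, ivy, mint, sage, elm, poppy, fir, rose}.
  Root poppy: left subtree has 7 nodes {aster, kale, teak, ivy, mint, sage, elm}, right has 2 {fir, rose}.
    Root teak: left subtree has 2 nodes {aster, kale}, right has 4 {ivy, mint, sage, elm}.
      Root kale: left subtree has 1 node {aster}, right has 0 { }.
      Root sage: left subtree has 2 nodes {ivy, mint}, right has 1 {elm}.
        Root mint: left subtree has 1 node {ivy}, right has 0 { }.
    Root rose: left subtree has 1 node {fir}, right has 0 { }.

ash, hop, poppy, teak, kale, aster, sage, mint, ivy, elm, rose, fir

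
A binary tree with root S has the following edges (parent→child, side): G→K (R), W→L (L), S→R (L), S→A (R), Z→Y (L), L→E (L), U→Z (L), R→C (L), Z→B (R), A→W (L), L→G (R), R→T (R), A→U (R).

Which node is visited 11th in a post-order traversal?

Post-order visits the left subtree, then the right subtree, then the node.
At S: go left to R.
  At R: go left to C.
    C is a leaf — visit C.
  At R: go right to T.
    T is a leaf — visit T.
  Visit R.
At S: go right to A.
  At A: go left to W.
    At W: go left to L.
      At L: go left to E.
        E is a leaf — visit E.
      At L: go right to G.
        At G: no left child.
        At G: go right to K.
          K is a leaf — visit K.
        Visit G.
      Visit L.
    At W: no right child.
    Visit W.
  At A: go right to U.
    At U: go left to Z.
      At Z: go left to Y.
        Y is a leaf — visit Y.
      At Z: go right to B.
        B is a leaf — visit B.
      Visit Z.
    At U: no right child.
    Visit U.
  Visit A.
Visit S.
Full post-order sequence: C, T, R, E, K, G, L, W, Y, B, Z, U, A, S.

Z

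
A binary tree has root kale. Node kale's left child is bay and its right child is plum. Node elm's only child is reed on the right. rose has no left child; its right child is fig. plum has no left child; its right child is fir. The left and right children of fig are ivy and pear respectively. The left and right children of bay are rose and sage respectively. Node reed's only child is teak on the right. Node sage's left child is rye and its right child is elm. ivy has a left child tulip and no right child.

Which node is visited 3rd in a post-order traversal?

Post-order visits the left subtree, then the right subtree, then the node.
At kale: go left to bay.
  At bay: go left to rose.
    At rose: no left child.
    At rose: go right to fig.
      At fig: go left to ivy.
        At ivy: go left to tulip.
          tulip is a leaf — visit tulip.
        At ivy: no right child.
        Visit ivy.
      At fig: go right to pear.
        pear is a leaf — visit pear.
      Visit fig.
    Visit rose.
  At bay: go right to sage.
    At sage: go left to rye.
      rye is a leaf — visit rye.
    At sage: go right to elm.
      At elm: no left child.
      At elm: go right to reed.
        At reed: no left child.
        At reed: go right to teak.
          teak is a leaf — visit teak.
        Visit reed.
      Visit elm.
    Visit sage.
  Visit bay.
At kale: go right to plum.
  At plum: no left child.
  At plum: go right to fir.
    fir is a leaf — visit fir.
  Visit plum.
Visit kale.
Full post-order sequence: tulip, ivy, pear, fig, rose, rye, teak, reed, elm, sage, bay, fir, plum, kale.

pear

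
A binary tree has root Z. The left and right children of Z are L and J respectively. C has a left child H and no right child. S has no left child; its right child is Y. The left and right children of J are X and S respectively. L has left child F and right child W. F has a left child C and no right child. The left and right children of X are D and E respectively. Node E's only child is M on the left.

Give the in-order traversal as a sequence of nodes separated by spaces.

H C F L W Z D X M E J S Y

In-order visits the left subtree, then the node, then the right subtree.
At Z: go left to L.
  At L: go left to F.
    At F: go left to C.
      At C: go left to H.
        H is a leaf — visit H.
      Visit C.
      At C: no right child.
    Visit F.
    At F: no right child.
  Visit L.
  At L: go right to W.
    W is a leaf — visit W.
Visit Z.
At Z: go right to J.
  At J: go left to X.
    At X: go left to D.
      D is a leaf — visit D.
    Visit X.
    At X: go right to E.
      At E: go left to M.
        M is a leaf — visit M.
      Visit E.
      At E: no right child.
  Visit J.
  At J: go right to S.
    At S: no left child.
    Visit S.
    At S: go right to Y.
      Y is a leaf — visit Y.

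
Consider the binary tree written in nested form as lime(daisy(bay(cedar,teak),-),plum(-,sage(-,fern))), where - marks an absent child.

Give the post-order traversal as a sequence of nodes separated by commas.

Post-order visits the left subtree, then the right subtree, then the node.
At lime: go left to daisy.
  At daisy: go left to bay.
    At bay: go left to cedar.
      cedar is a leaf — visit cedar.
    At bay: go right to teak.
      teak is a leaf — visit teak.
    Visit bay.
  At daisy: no right child.
  Visit daisy.
At lime: go right to plum.
  At plum: no left child.
  At plum: go right to sage.
    At sage: no left child.
    At sage: go right to fern.
      fern is a leaf — visit fern.
    Visit sage.
  Visit plum.
Visit lime.

cedar, teak, bay, daisy, fern, sage, plum, lime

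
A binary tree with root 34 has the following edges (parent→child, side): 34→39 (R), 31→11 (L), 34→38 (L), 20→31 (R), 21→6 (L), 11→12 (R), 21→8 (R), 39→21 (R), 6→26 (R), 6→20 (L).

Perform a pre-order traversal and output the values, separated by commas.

34, 38, 39, 21, 6, 20, 31, 11, 12, 26, 8

Pre-order visits the node, then its left subtree, then its right subtree.
Visit 34.
At 34: go left to 38.
  38 is a leaf — visit 38.
At 34: go right to 39.
  Visit 39.
  At 39: no left child.
  At 39: go right to 21.
    Visit 21.
    At 21: go left to 6.
      Visit 6.
      At 6: go left to 20.
        Visit 20.
        At 20: no left child.
        At 20: go right to 31.
          Visit 31.
          At 31: go left to 11.
            Visit 11.
            At 11: no left child.
            At 11: go right to 12.
              12 is a leaf — visit 12.
          At 31: no right child.
      At 6: go right to 26.
        26 is a leaf — visit 26.
    At 21: go right to 8.
      8 is a leaf — visit 8.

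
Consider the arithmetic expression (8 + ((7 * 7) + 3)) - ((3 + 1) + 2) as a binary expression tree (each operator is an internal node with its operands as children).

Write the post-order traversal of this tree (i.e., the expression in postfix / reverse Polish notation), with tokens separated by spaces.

Post-order on an expression tree gives postfix notation: for each operator, emit left operand, right operand, then the operator.

8 7 7 * 3 + + 3 1 + 2 + -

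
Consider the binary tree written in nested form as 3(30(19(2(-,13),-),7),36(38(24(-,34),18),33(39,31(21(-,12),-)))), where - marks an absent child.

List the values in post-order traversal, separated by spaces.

Post-order visits the left subtree, then the right subtree, then the node.
At 3: go left to 30.
  At 30: go left to 19.
    At 19: go left to 2.
      At 2: no left child.
      At 2: go right to 13.
        13 is a leaf — visit 13.
      Visit 2.
    At 19: no right child.
    Visit 19.
  At 30: go right to 7.
    7 is a leaf — visit 7.
  Visit 30.
At 3: go right to 36.
  At 36: go left to 38.
    At 38: go left to 24.
      At 24: no left child.
      At 24: go right to 34.
        34 is a leaf — visit 34.
      Visit 24.
    At 38: go right to 18.
      18 is a leaf — visit 18.
    Visit 38.
  At 36: go right to 33.
    At 33: go left to 39.
      39 is a leaf — visit 39.
    At 33: go right to 31.
      At 31: go left to 21.
        At 21: no left child.
        At 21: go right to 12.
          12 is a leaf — visit 12.
        Visit 21.
      At 31: no right child.
      Visit 31.
    Visit 33.
  Visit 36.
Visit 3.

13 2 19 7 30 34 24 18 38 39 12 21 31 33 36 3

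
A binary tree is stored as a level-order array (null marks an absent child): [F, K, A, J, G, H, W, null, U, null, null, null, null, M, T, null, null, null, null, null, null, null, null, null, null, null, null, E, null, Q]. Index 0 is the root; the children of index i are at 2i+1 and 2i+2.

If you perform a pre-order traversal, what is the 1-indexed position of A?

Pre-order visits the node, then its left subtree, then its right subtree.
Visit F.
At F: go left to K.
  Visit K.
  At K: go left to J.
    Visit J.
    At J: no left child.
    At J: go right to U.
      U is a leaf — visit U.
  At K: go right to G.
    G is a leaf — visit G.
At F: go right to A.
  Visit A.
  At A: go left to H.
    H is a leaf — visit H.
  At A: go right to W.
    Visit W.
    At W: go left to M.
      Visit M.
      At M: go left to E.
        E is a leaf — visit E.
      At M: no right child.
    At W: go right to T.
      Visit T.
      At T: go left to Q.
        Q is a leaf — visit Q.
      At T: no right child.
Full pre-order sequence: F, K, J, U, G, A, H, W, M, E, T, Q.

6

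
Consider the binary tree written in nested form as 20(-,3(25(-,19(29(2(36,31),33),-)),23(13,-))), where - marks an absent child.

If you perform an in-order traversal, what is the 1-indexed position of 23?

In-order visits the left subtree, then the node, then the right subtree.
At 20: no left child.
Visit 20.
At 20: go right to 3.
  At 3: go left to 25.
    At 25: no left child.
    Visit 25.
    At 25: go right to 19.
      At 19: go left to 29.
        At 29: go left to 2.
          At 2: go left to 36.
            36 is a leaf — visit 36.
          Visit 2.
          At 2: go right to 31.
            31 is a leaf — visit 31.
        Visit 29.
        At 29: go right to 33.
          33 is a leaf — visit 33.
      Visit 19.
      At 19: no right child.
  Visit 3.
  At 3: go right to 23.
    At 23: go left to 13.
      13 is a leaf — visit 13.
    Visit 23.
    At 23: no right child.
Full in-order sequence: 20, 25, 36, 2, 31, 29, 33, 19, 3, 13, 23.

11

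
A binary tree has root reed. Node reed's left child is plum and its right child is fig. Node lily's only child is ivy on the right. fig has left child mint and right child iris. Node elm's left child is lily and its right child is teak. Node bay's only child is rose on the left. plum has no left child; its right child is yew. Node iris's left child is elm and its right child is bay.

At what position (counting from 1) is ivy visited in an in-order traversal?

In-order visits the left subtree, then the node, then the right subtree.
At reed: go left to plum.
  At plum: no left child.
  Visit plum.
  At plum: go right to yew.
    yew is a leaf — visit yew.
Visit reed.
At reed: go right to fig.
  At fig: go left to mint.
    mint is a leaf — visit mint.
  Visit fig.
  At fig: go right to iris.
    At iris: go left to elm.
      At elm: go left to lily.
        At lily: no left child.
        Visit lily.
        At lily: go right to ivy.
          ivy is a leaf — visit ivy.
      Visit elm.
      At elm: go right to teak.
        teak is a leaf — visit teak.
    Visit iris.
    At iris: go right to bay.
      At bay: go left to rose.
        rose is a leaf — visit rose.
      Visit bay.
      At bay: no right child.
Full in-order sequence: plum, yew, reed, mint, fig, lily, ivy, elm, teak, iris, rose, bay.

7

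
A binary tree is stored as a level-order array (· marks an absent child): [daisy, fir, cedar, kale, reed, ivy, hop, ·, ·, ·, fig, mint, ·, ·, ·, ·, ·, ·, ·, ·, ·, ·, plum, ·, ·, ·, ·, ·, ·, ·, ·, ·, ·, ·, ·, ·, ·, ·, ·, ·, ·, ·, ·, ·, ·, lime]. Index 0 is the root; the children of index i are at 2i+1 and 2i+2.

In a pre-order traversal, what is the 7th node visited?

Pre-order visits the node, then its left subtree, then its right subtree.
Visit daisy.
At daisy: go left to fir.
  Visit fir.
  At fir: go left to kale.
    kale is a leaf — visit kale.
  At fir: go right to reed.
    Visit reed.
    At reed: no left child.
    At reed: go right to fig.
      Visit fig.
      At fig: no left child.
      At fig: go right to plum.
        Visit plum.
        At plum: go left to lime.
          lime is a leaf — visit lime.
        At plum: no right child.
At daisy: go right to cedar.
  Visit cedar.
  At cedar: go left to ivy.
    Visit ivy.
    At ivy: go left to mint.
      mint is a leaf — visit mint.
    At ivy: no right child.
  At cedar: go right to hop.
    hop is a leaf — visit hop.
Full pre-order sequence: daisy, fir, kale, reed, fig, plum, lime, cedar, ivy, mint, hop.

lime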